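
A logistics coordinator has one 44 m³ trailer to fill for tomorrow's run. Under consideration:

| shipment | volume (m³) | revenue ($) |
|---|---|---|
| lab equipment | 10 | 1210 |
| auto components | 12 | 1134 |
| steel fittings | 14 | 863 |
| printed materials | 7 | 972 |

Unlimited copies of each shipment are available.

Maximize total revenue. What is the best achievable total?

6×printed materials uses 42 of the 44 m³ and totals 5832.
Nothing else within 44 m³ beats 5832.

5832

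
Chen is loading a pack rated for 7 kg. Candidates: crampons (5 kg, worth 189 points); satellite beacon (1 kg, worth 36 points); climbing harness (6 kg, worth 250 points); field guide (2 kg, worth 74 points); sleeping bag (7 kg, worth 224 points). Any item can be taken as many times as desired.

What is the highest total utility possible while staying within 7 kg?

Satellite beacon + climbing harness uses 7 of the 7 kg and totals 286.
That's the maximum — no swap from here does better than 286.

286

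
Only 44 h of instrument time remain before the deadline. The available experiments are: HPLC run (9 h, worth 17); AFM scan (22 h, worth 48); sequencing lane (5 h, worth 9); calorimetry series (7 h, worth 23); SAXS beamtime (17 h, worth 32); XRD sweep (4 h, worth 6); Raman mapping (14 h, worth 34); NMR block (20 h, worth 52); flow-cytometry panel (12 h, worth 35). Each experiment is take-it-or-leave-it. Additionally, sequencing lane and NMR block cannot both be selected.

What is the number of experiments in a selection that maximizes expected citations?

4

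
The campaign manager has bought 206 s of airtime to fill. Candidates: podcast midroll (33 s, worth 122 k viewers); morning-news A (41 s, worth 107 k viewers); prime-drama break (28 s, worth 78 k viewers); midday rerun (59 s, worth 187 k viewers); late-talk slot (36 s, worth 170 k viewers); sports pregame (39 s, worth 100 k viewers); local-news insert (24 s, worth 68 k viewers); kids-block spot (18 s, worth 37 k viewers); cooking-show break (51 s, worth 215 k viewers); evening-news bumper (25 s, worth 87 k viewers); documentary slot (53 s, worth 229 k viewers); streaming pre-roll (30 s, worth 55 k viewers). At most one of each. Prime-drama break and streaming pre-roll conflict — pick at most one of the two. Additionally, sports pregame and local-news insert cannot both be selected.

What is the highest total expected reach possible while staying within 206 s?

823

Podcast midroll + late-talk slot + cooking-show break + evening-news bumper + documentary slot uses 198 of the 206 s and totals 823.
The spare 8 s is too small for any remaining spot, and no feasible exchange beats 823.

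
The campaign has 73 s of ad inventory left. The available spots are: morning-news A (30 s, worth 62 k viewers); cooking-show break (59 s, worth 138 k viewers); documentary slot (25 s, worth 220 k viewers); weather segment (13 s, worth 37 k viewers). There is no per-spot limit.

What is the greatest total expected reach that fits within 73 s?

477

Taking 2×documentary slot + weather segment: 63 s used, 477 in expected reach.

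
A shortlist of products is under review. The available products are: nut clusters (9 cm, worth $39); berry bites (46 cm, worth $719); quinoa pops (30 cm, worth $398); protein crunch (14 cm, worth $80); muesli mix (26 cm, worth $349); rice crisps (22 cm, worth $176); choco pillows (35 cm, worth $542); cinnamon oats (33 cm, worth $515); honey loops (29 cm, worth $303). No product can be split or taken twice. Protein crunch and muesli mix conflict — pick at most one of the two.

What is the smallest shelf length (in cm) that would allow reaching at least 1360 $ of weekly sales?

94

Need the lightest bundle worth ≥ 1360.
Taking muesli mix + choco pillows + cinnamon oats gives 1406 (≥ 1360) for 94 cm.
Any bundle with less than 94 cm falls short of 1360.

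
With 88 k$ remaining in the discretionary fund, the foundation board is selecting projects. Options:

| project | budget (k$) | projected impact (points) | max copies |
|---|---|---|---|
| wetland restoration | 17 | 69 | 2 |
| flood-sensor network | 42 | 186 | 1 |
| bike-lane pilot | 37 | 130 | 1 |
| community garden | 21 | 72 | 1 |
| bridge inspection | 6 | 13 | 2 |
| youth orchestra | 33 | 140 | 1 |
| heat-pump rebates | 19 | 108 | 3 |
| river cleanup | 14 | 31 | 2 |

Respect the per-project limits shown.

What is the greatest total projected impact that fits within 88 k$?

425

Taking the top-ratio projects first gives wetland restoration + 3×heat-pump rebates + river cleanup for 424 (88 k$).
Dropping heat-pump rebates and river cleanup frees 33 k$; slotting in youth orchestra (33 k$) lifts the total to 425 at 88 k$.
No other feasible combination exceeds 425.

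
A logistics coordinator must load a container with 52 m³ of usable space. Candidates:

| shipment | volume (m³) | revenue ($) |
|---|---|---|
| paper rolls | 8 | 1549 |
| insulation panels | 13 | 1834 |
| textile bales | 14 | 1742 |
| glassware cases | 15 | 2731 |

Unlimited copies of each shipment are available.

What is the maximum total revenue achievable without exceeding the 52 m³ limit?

6×paper rolls uses 48 of the 52 m³ and totals 9294.

9294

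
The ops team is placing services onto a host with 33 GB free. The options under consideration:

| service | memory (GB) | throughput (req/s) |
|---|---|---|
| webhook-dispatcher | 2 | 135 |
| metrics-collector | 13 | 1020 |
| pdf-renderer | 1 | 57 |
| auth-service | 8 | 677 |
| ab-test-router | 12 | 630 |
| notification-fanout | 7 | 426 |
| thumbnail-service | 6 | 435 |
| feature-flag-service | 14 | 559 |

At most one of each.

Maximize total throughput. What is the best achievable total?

2327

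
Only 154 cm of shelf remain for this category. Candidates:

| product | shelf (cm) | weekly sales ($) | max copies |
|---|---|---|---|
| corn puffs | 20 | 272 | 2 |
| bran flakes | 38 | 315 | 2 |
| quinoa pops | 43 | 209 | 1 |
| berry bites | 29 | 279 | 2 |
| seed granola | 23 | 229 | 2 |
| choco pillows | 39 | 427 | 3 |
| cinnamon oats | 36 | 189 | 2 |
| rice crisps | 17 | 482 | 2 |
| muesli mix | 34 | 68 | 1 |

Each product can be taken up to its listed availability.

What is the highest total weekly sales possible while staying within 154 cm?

2362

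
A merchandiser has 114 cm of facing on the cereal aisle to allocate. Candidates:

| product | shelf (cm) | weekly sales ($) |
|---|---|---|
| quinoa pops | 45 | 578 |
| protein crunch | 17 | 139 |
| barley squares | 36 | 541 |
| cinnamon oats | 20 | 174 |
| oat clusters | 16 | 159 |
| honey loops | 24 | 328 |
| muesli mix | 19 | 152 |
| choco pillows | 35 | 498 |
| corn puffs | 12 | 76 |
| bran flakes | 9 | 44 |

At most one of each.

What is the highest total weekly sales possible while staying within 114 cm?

The ratio ordering already packs tightly: barley squares + oat clusters + honey loops + choco pillows, 111 cm, 1526.
Every other selection either busts 114 cm or fails to beat 1526.

1526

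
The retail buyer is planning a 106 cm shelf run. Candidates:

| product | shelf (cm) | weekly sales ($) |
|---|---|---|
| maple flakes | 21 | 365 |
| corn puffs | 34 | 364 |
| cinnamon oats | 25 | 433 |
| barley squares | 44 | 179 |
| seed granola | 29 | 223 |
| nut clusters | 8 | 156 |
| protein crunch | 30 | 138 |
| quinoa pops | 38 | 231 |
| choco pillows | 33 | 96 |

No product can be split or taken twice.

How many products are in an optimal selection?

4

The maximum weekly sales within 106 cm is 1318.
For example maple flakes + corn puffs + cinnamon oats + nut clusters achieves it, using 88 cm.
Every optimal selection uses 4 products.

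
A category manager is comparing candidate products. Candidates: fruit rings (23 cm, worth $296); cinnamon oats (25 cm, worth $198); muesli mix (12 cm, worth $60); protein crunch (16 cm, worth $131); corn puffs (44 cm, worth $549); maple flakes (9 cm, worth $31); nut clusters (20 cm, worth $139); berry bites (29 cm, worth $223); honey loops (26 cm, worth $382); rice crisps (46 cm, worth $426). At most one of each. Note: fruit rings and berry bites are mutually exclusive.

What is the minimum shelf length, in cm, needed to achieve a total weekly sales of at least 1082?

Need the lightest bundle worth ≥ 1082.
fruit rings + corn puffs + honey loops reaches 1227 using 93 cm.
No combination under 93 cm hits 1082.

93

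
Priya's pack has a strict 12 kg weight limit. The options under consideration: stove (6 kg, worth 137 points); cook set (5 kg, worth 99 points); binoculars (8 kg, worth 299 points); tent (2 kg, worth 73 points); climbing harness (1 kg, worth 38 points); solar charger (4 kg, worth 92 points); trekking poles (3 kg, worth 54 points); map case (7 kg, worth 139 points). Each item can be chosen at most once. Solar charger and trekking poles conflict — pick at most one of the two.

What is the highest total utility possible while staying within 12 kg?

Density check — climbing harness 38.00, binoculars 37.38, tent 36.50, solar charger 23.00 are the best per kg.
Binoculars + tent + climbing harness uses 11 of the 12 kg and totals 410.
Runner-up binoculars + solar charger tops out at 391.

410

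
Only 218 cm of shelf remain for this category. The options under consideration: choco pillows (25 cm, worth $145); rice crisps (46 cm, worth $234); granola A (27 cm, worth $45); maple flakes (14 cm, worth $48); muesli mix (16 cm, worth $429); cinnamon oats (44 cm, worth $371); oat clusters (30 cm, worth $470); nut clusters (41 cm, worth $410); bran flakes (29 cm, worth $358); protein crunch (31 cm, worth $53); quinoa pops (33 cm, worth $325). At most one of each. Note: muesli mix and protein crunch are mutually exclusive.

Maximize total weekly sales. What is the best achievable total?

Ranking by ratio (weekly sales/cm): muesli mix 26.81, oat clusters 15.67, bran flakes 12.34.
Best packing: choco pillows + muesli mix + cinnamon oats + oat clusters + nut clusters + bran flakes + quinoa pops — 218 cm, 2508 total.

2508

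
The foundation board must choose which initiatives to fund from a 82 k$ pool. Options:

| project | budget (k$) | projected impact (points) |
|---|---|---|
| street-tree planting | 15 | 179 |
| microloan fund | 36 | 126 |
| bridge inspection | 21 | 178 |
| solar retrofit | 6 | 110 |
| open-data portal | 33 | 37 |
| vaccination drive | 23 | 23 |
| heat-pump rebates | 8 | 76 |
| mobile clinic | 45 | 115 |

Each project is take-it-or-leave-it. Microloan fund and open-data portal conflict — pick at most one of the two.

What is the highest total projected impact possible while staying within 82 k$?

593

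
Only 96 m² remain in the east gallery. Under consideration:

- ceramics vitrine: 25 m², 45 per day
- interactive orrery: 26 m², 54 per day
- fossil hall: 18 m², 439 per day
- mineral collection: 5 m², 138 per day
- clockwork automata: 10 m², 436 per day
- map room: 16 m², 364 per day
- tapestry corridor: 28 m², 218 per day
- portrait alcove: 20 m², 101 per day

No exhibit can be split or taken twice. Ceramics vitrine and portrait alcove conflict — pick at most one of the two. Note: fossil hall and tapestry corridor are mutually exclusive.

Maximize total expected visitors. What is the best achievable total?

1532

Taking interactive orrery + fossil hall + mineral collection + clockwork automata + map room + portrait alcove: 95 m² used, 1532 in expected visitors.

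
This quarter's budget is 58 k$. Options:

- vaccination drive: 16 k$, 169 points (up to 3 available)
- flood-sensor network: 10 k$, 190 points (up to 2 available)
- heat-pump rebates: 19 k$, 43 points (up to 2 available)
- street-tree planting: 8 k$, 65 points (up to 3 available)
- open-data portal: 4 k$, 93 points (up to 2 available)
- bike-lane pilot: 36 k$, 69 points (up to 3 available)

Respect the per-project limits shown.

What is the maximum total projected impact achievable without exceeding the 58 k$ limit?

811

A density-first pass picks vaccination drive + 2×flood-sensor network + street-tree planting + 2×open-data portal — 800 at 52 k$.
Dropping street-tree planting and open-data portal frees 12 k$; slotting in vaccination drive (16 k$) lifts the total to 811 at 56 k$.
Nothing else within 58 k$ beats 811.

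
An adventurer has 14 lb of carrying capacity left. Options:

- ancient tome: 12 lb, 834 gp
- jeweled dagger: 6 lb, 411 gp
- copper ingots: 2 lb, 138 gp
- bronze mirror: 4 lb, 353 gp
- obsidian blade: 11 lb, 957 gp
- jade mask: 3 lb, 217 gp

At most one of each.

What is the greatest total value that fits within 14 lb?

The ratio heuristic lands on copper ingots + bronze mirror + jade mask (708) but leaves 5 lb idle.
Dropping copper ingots and bronze mirror frees 6 lb; slotting in obsidian blade (11 lb) lifts the total to 1174 at 14 lb.

1174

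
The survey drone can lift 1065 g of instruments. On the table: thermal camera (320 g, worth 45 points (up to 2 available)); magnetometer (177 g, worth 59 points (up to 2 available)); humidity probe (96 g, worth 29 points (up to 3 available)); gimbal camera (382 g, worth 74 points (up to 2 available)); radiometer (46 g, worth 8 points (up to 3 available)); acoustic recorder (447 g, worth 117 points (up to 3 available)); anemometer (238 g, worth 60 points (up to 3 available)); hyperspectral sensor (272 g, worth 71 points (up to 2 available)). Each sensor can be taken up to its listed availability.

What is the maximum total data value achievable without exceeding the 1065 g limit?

307

Greedy by ratio would take 2×magnetometer + 3×humidity probe + 3×radiometer + hyperspectral sensor: 1052 g used, total 300.
The 234 g tied up in humidity probe and 3×radiometer is better spent on anemometer — total rises to 307 (1056 g).
Nothing else within 1065 g beats 307.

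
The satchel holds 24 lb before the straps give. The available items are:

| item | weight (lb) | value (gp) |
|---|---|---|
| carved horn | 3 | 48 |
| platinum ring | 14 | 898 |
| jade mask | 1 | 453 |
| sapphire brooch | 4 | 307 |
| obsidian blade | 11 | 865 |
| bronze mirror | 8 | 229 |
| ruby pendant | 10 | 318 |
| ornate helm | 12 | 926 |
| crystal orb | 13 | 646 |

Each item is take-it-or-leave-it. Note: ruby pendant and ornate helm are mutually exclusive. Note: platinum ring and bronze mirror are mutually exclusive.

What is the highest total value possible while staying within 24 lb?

By value per lb: jade mask 453.00, obsidian blade 78.64, ornate helm 77.17, sapphire brooch 76.75 lead.
The ratio ordering already packs tightly: jade mask + obsidian blade + ornate helm, 24 lb, 2244.
Nothing else feasible within 24 lb beats 2244.

2244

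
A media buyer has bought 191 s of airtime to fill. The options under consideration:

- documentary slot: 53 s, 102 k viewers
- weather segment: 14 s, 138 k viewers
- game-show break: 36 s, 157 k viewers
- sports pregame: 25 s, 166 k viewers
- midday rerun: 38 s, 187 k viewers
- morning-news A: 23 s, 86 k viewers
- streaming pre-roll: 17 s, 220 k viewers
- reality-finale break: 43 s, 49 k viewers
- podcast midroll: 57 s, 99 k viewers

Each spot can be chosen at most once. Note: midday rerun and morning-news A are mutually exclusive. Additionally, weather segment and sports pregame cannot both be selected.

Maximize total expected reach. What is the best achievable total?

Taking documentary slot + game-show break + sports pregame + midday rerun + streaming pre-roll: 169 s used, 832 in expected reach.
That's the maximum — no feasible swap from here does better than 832.

832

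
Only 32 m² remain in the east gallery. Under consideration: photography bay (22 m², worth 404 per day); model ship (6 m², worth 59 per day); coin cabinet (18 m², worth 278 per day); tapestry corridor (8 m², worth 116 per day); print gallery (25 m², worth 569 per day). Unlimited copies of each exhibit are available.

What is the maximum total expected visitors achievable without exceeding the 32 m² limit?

Ranking by ratio (expected visitors/m²): print gallery 22.76, photography bay 18.36, coin cabinet 15.44, tapestry corridor 14.50.
Taking model ship + print gallery: 31 m² used, 628 in expected visitors.

628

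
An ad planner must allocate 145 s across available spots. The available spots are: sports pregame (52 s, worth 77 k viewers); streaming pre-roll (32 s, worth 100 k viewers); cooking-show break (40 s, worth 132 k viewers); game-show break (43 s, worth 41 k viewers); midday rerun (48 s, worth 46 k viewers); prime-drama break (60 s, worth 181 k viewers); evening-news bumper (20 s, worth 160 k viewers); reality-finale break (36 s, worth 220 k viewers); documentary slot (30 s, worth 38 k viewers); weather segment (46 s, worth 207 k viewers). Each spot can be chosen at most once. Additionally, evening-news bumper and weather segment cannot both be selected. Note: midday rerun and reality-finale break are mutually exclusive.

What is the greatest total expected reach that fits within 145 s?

612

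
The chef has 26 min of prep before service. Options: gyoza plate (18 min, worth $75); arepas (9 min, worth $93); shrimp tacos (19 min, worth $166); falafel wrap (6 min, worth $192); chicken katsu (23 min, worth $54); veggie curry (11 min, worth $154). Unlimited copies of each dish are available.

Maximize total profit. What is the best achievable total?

4×falafel wrap uses 24 of the 26 min and totals 768.
The spare 2 min is too small for any remaining dish, and no exchange beats 768.

768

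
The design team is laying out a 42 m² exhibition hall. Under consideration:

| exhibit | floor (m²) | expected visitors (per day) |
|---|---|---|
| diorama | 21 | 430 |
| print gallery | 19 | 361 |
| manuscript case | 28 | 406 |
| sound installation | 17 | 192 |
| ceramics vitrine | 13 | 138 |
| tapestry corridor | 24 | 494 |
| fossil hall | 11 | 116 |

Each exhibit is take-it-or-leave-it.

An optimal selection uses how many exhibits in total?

2

Optimal total is 791.
One optimal bundle: diorama + print gallery (40 m²).
Any selection reaching 791 contains exactly 2 exhibits.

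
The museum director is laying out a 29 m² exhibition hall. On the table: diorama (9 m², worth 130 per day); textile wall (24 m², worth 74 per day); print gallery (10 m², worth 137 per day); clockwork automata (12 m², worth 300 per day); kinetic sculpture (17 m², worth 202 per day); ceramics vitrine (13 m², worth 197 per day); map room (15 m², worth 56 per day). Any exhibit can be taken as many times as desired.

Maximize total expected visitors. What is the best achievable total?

600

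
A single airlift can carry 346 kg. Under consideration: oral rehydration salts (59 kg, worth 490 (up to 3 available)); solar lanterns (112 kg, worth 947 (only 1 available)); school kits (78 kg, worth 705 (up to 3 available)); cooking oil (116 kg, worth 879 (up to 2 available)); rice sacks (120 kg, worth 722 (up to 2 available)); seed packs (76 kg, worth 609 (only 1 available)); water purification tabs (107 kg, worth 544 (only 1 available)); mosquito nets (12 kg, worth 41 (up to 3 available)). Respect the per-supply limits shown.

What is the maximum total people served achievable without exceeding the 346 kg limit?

3062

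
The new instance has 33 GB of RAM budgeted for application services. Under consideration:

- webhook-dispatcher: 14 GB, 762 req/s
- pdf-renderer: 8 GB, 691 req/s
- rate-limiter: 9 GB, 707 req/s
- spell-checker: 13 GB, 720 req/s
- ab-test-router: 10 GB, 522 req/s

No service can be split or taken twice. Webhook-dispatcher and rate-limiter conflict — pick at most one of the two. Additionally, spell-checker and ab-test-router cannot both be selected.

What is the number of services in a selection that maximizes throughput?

3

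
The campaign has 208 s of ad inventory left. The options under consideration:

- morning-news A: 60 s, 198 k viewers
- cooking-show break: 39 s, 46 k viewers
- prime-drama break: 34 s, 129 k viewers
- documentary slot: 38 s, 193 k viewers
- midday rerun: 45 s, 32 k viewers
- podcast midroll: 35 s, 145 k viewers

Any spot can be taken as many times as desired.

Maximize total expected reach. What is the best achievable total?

965

By expected reach per s: documentary slot 5.08, podcast midroll 4.14, prime-drama break 3.79 lead.
Best packing: 5×documentary slot — 190 s, 965 total.
Every other selection either busts 208 s or fails to beat 965.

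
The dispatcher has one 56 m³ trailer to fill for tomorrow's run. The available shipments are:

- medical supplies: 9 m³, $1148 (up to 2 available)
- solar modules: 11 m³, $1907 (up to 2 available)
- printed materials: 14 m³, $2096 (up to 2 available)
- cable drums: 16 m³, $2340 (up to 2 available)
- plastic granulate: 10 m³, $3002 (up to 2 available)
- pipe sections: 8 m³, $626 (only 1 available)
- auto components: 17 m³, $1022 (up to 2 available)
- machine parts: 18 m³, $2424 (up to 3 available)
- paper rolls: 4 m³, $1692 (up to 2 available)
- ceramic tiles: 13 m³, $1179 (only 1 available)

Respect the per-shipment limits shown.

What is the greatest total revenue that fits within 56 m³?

13635

Ranking by ratio (revenue/m³): paper rolls 423.00, plastic granulate 300.20, solar modules 173.36, printed materials 149.71.
A density-first pass picks 2×solar modules + 2×plastic granulate + 2×paper rolls — 13202 at 50 m³.
The 11 m³ tied up in solar modules is better spent on cable drums — total rises to 13635 (55 m³).
Every other selection either busts 56 m³ or exceeds an availability limit or fails to beat 13635.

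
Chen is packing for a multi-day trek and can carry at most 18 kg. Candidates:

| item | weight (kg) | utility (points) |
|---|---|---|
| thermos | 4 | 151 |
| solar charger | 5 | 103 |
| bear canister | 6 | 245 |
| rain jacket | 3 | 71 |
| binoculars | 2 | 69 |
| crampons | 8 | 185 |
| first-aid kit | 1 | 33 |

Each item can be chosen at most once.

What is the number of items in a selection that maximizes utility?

5

Optimal total is 601.
thermos + solar charger + bear canister + binoculars + first-aid kit hits 601 at 18 kg.
Any selection reaching 601 contains exactly 5 items.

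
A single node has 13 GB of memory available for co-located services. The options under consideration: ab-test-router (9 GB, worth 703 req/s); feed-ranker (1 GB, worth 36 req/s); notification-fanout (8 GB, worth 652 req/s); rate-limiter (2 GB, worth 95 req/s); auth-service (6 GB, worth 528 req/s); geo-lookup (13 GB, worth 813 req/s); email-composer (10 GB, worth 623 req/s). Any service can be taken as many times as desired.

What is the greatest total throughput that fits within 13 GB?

1092

Ranking by ratio (throughput/GB): auth-service 88.00, notification-fanout 81.50, ab-test-router 78.11.
Feed-ranker + 2×auth-service uses 13 of the 13 GB and totals 1092.
Every other selection either busts 13 GB or fails to beat 1092.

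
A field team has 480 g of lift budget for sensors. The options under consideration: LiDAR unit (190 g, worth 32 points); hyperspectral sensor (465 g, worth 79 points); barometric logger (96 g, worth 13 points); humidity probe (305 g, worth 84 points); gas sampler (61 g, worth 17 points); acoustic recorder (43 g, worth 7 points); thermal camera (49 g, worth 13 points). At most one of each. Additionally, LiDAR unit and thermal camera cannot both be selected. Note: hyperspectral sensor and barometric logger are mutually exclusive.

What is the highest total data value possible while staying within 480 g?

Ranking by ratio (data value/g): gas sampler 0.28, humidity probe 0.28, thermal camera 0.27, hyperspectral sensor 0.17.
Humidity probe + gas sampler + acoustic recorder + thermal camera uses 458 of the 480 g and totals 121.
Next best is barometric logger + humidity probe + gas sampler at 114 (462 g) — short by 7.

121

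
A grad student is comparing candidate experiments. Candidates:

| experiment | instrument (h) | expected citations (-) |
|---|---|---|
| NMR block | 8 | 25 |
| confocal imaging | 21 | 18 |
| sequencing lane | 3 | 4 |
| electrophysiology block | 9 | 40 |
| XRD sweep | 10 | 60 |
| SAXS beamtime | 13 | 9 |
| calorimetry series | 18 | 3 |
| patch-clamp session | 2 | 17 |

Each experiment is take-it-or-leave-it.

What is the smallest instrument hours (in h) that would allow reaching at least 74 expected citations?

Need the lightest bundle worth ≥ 74.
XRD sweep + patch-clamp session reaches 77 using 12 h.
No combination under 12 h hits 74.

12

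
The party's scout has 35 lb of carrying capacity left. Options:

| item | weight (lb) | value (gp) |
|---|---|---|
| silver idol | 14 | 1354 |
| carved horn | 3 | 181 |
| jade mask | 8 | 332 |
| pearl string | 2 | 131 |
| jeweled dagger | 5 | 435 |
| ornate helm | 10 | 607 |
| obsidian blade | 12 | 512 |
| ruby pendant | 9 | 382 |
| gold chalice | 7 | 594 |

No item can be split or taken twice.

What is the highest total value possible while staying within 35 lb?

2765

The ratio heuristic lands on silver idol + carved horn + pearl string + jeweled dagger + gold chalice (2695) but leaves 4 lb idle.
Dropping carved horn and pearl string frees 5 lb; slotting in ruby pendant (9 lb) lifts the total to 2765 at 35 lb.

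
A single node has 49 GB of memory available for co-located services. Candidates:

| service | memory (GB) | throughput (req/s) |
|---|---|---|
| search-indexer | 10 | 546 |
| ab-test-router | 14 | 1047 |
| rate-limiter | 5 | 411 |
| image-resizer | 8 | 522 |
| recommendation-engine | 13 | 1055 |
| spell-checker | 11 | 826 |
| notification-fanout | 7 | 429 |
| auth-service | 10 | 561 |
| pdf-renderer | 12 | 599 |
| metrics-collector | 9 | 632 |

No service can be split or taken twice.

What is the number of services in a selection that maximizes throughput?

The maximum throughput within 49 GB is 3667.
One optimal bundle: ab-test-router + rate-limiter + image-resizer + recommendation-engine + metrics-collector (49 GB).
Every optimal selection uses 5 services.

5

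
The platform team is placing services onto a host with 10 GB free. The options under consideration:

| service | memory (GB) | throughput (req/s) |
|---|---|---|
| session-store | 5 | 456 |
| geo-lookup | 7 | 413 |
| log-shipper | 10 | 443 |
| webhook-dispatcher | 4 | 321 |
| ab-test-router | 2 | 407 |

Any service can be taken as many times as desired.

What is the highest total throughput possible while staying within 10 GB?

2035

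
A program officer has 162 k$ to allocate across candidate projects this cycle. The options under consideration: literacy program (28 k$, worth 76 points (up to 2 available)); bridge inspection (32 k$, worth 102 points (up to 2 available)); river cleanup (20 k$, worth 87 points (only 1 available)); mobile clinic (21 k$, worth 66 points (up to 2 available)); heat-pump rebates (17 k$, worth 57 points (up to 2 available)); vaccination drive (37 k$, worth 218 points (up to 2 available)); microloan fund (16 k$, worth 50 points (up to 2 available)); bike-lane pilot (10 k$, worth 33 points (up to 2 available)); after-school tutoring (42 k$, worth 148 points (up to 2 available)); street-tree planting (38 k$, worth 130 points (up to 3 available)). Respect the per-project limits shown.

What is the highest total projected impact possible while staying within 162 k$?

Taking the top-ratio projects first gives river cleanup + heat-pump rebates + 2×vaccination drive + after-school tutoring for 728 (153 k$).
Replace heat-pump rebates with microloan fund + bike-lane pilot: the trade gains 26 net, giving 754 at 162 k$.
Every other selection either busts 162 k$ or exceeds an availability limit or fails to beat 754.

754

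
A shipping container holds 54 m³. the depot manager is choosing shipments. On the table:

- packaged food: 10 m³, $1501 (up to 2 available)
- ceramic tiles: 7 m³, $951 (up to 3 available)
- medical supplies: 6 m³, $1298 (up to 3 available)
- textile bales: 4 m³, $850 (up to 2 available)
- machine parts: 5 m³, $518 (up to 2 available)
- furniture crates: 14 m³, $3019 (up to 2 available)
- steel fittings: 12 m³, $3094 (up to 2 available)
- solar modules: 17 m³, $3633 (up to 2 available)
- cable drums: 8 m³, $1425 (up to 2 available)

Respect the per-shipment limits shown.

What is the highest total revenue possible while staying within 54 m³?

12653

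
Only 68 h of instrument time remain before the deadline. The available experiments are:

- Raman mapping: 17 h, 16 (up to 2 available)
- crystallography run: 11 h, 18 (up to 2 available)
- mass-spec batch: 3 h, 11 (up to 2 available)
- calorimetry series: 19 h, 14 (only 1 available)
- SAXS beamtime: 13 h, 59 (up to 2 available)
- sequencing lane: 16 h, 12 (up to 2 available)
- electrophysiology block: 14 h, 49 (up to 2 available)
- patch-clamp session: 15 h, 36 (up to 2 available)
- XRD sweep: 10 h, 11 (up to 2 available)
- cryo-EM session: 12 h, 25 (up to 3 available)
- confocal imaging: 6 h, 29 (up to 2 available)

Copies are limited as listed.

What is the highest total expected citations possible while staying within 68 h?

274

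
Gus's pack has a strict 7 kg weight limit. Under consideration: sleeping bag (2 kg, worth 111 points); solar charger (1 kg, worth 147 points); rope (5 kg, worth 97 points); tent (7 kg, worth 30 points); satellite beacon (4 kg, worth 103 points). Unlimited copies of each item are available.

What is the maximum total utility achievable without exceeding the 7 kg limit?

7×solar charger uses 7 of the 7 kg and totals 1029.
No other feasible combination exceeds 1029.

1029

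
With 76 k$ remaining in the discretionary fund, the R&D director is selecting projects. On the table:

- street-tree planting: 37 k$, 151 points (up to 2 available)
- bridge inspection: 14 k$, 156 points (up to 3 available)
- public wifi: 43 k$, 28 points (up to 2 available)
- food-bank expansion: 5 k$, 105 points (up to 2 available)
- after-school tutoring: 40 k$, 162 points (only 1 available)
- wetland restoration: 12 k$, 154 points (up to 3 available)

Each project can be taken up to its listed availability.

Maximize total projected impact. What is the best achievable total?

986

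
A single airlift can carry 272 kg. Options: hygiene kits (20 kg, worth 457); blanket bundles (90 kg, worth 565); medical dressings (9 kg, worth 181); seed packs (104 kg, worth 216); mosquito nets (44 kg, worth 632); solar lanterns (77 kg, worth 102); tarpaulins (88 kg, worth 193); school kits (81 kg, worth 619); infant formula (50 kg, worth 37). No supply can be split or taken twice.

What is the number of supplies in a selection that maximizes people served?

Optimal total is 2454.
For example hygiene kits + blanket bundles + medical dressings + mosquito nets + school kits achieves it, using 244 kg.
Every optimal selection uses 5 supplies.

5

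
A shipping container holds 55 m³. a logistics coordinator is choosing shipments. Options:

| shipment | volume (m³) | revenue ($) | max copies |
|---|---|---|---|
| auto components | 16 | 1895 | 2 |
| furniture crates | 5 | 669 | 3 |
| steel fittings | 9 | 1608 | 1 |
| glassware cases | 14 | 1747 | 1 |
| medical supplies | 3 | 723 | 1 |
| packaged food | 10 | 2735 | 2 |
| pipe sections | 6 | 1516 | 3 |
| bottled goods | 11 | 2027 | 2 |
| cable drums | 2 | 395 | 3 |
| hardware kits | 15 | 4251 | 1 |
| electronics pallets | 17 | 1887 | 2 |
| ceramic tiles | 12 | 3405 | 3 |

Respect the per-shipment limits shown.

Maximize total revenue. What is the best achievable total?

15312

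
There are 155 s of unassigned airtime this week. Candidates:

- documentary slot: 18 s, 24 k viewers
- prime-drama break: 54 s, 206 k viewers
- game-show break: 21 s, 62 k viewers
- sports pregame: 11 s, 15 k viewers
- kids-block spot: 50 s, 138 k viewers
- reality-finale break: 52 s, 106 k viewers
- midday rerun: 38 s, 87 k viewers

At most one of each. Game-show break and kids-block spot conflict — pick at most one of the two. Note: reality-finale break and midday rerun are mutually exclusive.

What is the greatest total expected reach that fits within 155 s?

Best packing: prime-drama break + sports pregame + kids-block spot + midday rerun — 153 s, 446 total.

446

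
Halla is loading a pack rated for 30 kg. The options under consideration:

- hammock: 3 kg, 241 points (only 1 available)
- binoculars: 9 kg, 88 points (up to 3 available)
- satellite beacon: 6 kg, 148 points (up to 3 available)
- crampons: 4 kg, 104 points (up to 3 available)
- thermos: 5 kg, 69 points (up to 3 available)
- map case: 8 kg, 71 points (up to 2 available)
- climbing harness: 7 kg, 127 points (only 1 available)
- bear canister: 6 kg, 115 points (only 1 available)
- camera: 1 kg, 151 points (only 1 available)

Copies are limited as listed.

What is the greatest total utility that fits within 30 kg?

1044

The ratio heuristic lands on hammock + 2×satellite beacon + 3×crampons + camera (1000) but leaves 2 kg idle.
Dropping crampons frees 4 kg; slotting in satellite beacon (6 kg) lifts the total to 1044 at 30 kg.
That's the maximum — no swap from here does better than 1044.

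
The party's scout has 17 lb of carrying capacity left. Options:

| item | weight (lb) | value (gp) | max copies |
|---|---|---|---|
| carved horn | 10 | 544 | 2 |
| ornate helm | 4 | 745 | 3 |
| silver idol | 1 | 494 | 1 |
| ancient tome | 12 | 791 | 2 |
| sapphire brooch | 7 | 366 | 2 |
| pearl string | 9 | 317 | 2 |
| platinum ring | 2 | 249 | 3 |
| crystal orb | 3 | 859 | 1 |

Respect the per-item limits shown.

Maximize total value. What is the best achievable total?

3588

The ratio ordering already packs tightly: 3×ornate helm + silver idol + crystal orb, 16 lb, 3588.
Every other selection either busts 17 lb or exceeds an availability limit or fails to beat 3588.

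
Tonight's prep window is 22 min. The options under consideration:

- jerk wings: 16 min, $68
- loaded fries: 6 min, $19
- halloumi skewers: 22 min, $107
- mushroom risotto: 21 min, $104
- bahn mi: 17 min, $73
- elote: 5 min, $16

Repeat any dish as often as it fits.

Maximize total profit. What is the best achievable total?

Taking the top-ratio dishes first gives mushroom risotto for 104 (21 min).
The 21 min tied up in mushroom risotto is better spent on halloumi skewers — total rises to 107 (22 min).
That's the maximum — no swap from here does better than 107.

107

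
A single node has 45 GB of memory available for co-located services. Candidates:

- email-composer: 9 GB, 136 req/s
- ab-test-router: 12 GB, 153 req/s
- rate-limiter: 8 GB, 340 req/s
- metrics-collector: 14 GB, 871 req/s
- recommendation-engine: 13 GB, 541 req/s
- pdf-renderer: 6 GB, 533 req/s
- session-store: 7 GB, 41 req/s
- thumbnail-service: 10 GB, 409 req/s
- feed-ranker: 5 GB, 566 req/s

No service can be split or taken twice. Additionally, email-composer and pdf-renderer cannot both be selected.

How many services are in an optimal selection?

The maximum throughput within 45 GB is 2719.
One optimal bundle: rate-limiter + metrics-collector + pdf-renderer + thumbnail-service + feed-ranker (43 GB).
All optima have 5 services.

5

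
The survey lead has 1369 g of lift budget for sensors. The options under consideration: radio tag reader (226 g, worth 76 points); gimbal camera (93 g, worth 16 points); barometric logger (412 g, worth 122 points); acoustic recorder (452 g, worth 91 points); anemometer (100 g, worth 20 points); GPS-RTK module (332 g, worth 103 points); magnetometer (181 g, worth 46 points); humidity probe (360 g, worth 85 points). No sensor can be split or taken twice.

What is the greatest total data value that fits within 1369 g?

386

Ranking by ratio (data value/g): radio tag reader 0.34, GPS-RTK module 0.31, barometric logger 0.30.
The ratio heuristic lands on radio tag reader + gimbal camera + barometric logger + anemometer + GPS-RTK module + magnetometer (383) but leaves 25 g idle.
Dropping gimbal camera and anemometer and magnetometer frees 374 g; slotting in humidity probe (360 g) lifts the total to 386 at 1330 g.
The closest alternative, radio tag reader + gimbal camera + barometric logger + anemometer + GPS-RTK module + magnetometer, reaches only 383.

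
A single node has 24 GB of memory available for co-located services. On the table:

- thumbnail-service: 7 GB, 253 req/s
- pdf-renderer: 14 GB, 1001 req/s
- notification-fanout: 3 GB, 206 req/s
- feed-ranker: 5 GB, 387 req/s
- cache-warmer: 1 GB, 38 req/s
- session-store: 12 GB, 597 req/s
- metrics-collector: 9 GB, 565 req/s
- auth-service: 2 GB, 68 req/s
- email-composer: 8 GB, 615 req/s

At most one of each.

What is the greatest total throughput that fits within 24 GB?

1684

Density check — feed-ranker 77.40, email-composer 76.88, pdf-renderer 71.50 are the best per GB.
Taking the top-ratio services first gives thumbnail-service + notification-fanout + feed-ranker + cache-warmer + email-composer for 1499 (24 GB).
A better packing is pdf-renderer + auth-service + email-composer: 24 GB, total 1684.
Runner-up pdf-renderer + notification-fanout + feed-ranker + auth-service tops out at 1662.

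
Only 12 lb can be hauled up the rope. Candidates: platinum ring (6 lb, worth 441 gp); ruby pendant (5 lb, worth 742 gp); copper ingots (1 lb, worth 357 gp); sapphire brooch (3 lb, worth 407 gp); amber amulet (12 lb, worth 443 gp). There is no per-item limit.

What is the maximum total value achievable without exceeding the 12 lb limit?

4284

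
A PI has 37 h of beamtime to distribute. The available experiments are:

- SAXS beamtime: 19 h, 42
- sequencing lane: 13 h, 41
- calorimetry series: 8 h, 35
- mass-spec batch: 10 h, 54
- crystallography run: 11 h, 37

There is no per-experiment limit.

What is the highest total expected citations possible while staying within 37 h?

178

Ranking by ratio (expected citations/h): mass-spec batch 5.40, calorimetry series 4.38, crystallography run 3.36.
The ratio heuristic lands on 3×mass-spec batch (162) but leaves 7 h idle.
Replace mass-spec batch with 2×calorimetry series: the trade gains 16 net, giving 178 at 36 h.
That's the maximum — no swap from here does better than 178.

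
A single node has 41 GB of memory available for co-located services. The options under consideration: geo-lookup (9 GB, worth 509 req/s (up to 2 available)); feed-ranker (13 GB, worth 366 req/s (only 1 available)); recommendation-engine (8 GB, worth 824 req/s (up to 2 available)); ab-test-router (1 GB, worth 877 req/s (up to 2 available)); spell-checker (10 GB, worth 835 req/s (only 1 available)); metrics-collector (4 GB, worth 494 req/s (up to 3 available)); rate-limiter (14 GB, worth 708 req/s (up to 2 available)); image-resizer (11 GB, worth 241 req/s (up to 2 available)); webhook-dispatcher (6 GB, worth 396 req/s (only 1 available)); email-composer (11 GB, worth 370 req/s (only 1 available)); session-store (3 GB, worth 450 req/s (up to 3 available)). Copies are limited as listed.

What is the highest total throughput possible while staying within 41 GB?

6245

A density-first pass picks 2×recommendation-engine + 2×ab-test-router + 3×metrics-collector + 3×session-store — 6234 at 39 GB.
Replace recommendation-engine with spell-checker: the trade gains 11 net, giving 6245 at 41 GB.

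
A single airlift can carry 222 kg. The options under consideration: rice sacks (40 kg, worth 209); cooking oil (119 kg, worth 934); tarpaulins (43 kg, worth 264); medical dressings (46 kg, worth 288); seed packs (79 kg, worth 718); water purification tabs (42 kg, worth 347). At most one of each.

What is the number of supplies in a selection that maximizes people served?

Optimal total is 1652.
cooking oil + seed packs hits 1652 at 198 kg.
All optima have 2 supplies.

2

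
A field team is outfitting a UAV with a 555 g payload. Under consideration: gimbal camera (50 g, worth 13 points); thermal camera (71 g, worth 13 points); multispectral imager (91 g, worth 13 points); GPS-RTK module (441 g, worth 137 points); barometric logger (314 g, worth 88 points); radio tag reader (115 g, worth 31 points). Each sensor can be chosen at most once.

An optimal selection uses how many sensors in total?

2

The maximum data value within 555 g is 150.
gimbal camera + GPS-RTK module hits 150 at 491 g.
All optima have 2 sensors.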